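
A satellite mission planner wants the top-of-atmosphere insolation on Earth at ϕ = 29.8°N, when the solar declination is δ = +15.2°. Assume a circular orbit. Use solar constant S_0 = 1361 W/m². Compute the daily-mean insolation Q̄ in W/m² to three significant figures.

cos h₀ = −tan(+29.8°) tan(+15.200°) = -0.1556, h₀ = 1.7270 rad.
Bracket: h₀ sin ϕ sin δ + cos ϕ cos δ sin h₀ = 1.7270×0.49697×0.26219 + 0.86777×0.96502×0.98782 = 0.225029 + 0.827216 = 1.052245.
Q̄ = (S_0/π) × [bracket] = (1361/π) × 1.052245 = 455.9 W/m².

Q̄ ≈ 456 W/m²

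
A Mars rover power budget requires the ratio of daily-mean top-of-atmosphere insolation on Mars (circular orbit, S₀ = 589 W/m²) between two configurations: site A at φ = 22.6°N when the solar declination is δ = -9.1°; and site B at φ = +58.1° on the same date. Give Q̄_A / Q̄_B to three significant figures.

Q̄_A / Q̄_B ≈ 2.49

— Configuration A (φ=+22.6°):
cos H₀ = −tan(+22.6°) tan(-9.100°) = 0.0667, H₀ = 1.5041 rad.
Bracket: H₀ sin φ sin δ + cos φ cos δ sin H₀ = 1.5041×0.38430×-0.15816 + 0.92321×0.98741×0.99777 = -0.091421 + 0.909554 = 0.818133.
Q̄ = (S₀/π) × [bracket] = (589/π) × 0.818133 = 153.39 W/m².
— Configuration B (φ=+58.1°):
cos H₀ = −tan(+58.1°) tan(-9.100°) = 0.2573, H₀ = 1.3105 rad.
Bracket: H₀ sin φ sin δ + cos φ cos δ sin H₀ = 1.3105×0.84897×-0.15816 + 0.52844×0.98741×0.96632 = -0.175965 + 0.504213 = 0.328248.
Q̄ = (S₀/π) × [bracket] = (589/π) × 0.328248 = 61.541 W/m².
Ratio Q̄_A / Q̄_B = 153.39 / 61.541 = 2.492.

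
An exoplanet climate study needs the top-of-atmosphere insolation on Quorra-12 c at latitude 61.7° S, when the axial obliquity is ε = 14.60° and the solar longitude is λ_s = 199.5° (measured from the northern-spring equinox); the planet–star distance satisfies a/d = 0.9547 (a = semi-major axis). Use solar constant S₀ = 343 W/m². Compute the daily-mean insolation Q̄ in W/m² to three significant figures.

Solar declination: sin δ = sin ε · sin λ_s = sin 14.60° × sin 199.5° = -0.08414, so δ = -4.827°.
cos H₀ = −tan(-61.7°) tan(-4.827°) = -0.1568, H₀ = 1.7283 rad.
Bracket: H₀ sin φ sin δ + cos φ cos δ sin H₀ = 1.7283×-0.88048×-0.08414 + 0.47409×0.99645×0.98763 = 0.128039 + 0.466563 = 0.594602.
Inverse-square distance factor (a/d)² = 0.9547² = 0.911452.
Q̄ = (S₀/π) × 0.911452 × [bracket] = (343/π) × 0.911452 × 0.594602 = 59.17 W/m².

Q̄ ≈ 59.2 W/m²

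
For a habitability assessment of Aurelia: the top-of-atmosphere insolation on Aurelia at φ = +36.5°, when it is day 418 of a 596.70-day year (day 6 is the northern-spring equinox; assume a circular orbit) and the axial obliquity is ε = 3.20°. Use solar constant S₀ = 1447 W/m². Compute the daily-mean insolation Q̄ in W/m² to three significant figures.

Solar longitude: λ_s = 360° × (418 − 6)/596.70 = 248.567°.
sin δ = sin 3.20° × sin 248.567° = -0.05196, so δ = -2.979°.
cos H₀ = −tan(+36.5°) tan(-2.979°) = 0.0385, H₀ = 1.5323 rad.
Bracket: H₀ sin φ sin δ + cos φ cos δ sin H₀ = 1.5323×0.59482×-0.05196 + 0.80386×0.99865×0.99926 = -0.047359 + 0.802181 = 0.754822.
Q̄ = (S₀/π) × [bracket] = (1447/π) × 0.754822 = 347.7 W/m².

Q̄ ≈ 348 W/m²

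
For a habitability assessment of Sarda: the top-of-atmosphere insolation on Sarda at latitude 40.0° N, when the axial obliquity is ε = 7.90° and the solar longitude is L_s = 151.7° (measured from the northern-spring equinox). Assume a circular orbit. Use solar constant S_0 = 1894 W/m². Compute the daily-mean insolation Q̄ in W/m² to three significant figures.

Q̄ ≈ 501 W/m²

Solar declination: sin δ = sin ε · sin L_s = sin 7.90° × sin 151.7° = 0.06516, so δ = +3.736°.
cos h₀ = −tan(+40.0°) tan(+3.736°) = -0.0548, h₀ = 1.6256 rad.
Bracket: h₀ sin ϕ sin δ + cos ϕ cos δ sin h₀ = 1.6256×0.64279×0.06516 + 0.76604×0.99787×0.99850 = 0.068087 + 0.763262 = 0.831349.
Q̄ = (S_0/π) × [bracket] = (1894/π) × 0.831349 = 501.2 W/m².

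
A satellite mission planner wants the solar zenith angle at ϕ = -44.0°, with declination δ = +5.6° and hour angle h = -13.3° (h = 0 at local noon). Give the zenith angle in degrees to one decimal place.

θ_z = 51.0°

cos θ_z = sin ϕ sin δ + cos ϕ cos δ cos h = -0.067787 + 0.696705 = 0.628918.
θ_z = arccos(0.628918) = 51.0°.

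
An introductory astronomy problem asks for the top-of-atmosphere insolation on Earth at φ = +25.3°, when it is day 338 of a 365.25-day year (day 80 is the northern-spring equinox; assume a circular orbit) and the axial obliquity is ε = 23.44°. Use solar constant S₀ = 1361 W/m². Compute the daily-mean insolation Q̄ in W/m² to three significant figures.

Q̄ ≈ 257 W/m²

Solar longitude: λ_s = 360° × (338 − 80)/365.25 = 254.292°.
sin δ = sin 23.44° × sin 254.292° = -0.38293, so δ = -22.515°.
cos H₀ = −tan(+25.3°) tan(-22.515°) = 0.1959, H₀ = 1.3736 rad.
Bracket: H₀ sin φ sin δ + cos φ cos δ sin H₀ = 1.3736×0.42736×-0.38293 + 0.90408×0.92378×0.98061 = -0.224788 + 0.818977 = 0.594189.
Q̄ = (S₀/π) × [bracket] = (1361/π) × 0.594189 = 257.4 W/m².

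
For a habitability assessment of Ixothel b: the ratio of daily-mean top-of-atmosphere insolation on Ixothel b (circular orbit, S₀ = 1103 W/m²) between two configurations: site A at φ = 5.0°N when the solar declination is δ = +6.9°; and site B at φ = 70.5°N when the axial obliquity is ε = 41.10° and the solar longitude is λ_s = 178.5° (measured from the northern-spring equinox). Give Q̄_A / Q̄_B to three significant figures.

— Configuration A (φ=+5.0°):
cos H₀ = −tan(+5.0°) tan(+6.900°) = -0.0106, H₀ = 1.5814 rad.
Bracket: H₀ sin φ sin δ + cos φ cos δ sin H₀ = 1.5814×0.08716×0.12014 + 0.99619×0.99276×0.99994 = 0.016559 + 0.988918 = 1.005477.
Q̄ = (S₀/π) × [bracket] = (1103/π) × 1.005477 = 353.02 W/m².
— Configuration B (φ=+70.5°):
Solar declination: sin δ = sin ε · sin λ_s = sin 41.10° × sin 178.5° = 0.01721, so δ = +0.986°.
cos H₀ = −tan(+70.5°) tan(+0.986°) = -0.0486, H₀ = 1.6194 rad.
Bracket: H₀ sin φ sin δ + cos φ cos δ sin H₀ = 1.6194×0.94264×0.01721 + 0.33381×0.99985×0.99882 = 0.026271 + 0.333366 = 0.359637.
Q̄ = (S₀/π) × [bracket] = (1103/π) × 0.359637 = 126.27 W/m².
Ratio Q̄_A / Q̄_B = 353.02 / 126.27 = 2.796.

Q̄_A / Q̄_B ≈ 2.80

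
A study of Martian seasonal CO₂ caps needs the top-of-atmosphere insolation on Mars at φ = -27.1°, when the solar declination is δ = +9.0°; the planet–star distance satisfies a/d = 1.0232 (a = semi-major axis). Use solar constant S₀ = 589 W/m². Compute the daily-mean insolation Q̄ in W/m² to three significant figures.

Q̄ ≈ 151 W/m²

cos H₀ = −tan(-27.1°) tan(+9.000°) = 0.0810, H₀ = 1.4897 rad.
Bracket: H₀ sin φ sin δ + cos φ cos δ sin H₀ = 1.4897×-0.45554×0.15643 + 0.89021×0.98769×0.99671 = -0.106156 + 0.876359 = 0.770203.
Inverse-square distance factor (a/d)² = 1.0232² = 1.046938.
Q̄ = (S₀/π) × 1.046938 × [bracket] = (589/π) × 1.046938 × 0.770203 = 151.2 W/m².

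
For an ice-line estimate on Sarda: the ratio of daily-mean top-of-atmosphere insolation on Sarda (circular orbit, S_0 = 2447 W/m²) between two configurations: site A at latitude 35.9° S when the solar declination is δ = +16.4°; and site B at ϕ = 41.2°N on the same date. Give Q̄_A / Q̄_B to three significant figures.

— Configuration A (ϕ=-35.9°):
cos h₀ = −tan(-35.9°) tan(+16.400°) = 0.2130, h₀ = 1.3561 rad.
Bracket: h₀ sin ϕ sin δ + cos ϕ cos δ sin h₀ = 1.3561×-0.58637×0.28234 + 0.81004×0.95931×0.97704 = -0.224510 + 0.759238 = 0.534728.
Q̄ = (S_0/π) × [bracket] = (2447/π) × 0.534728 = 416.50 W/m².
— Configuration B (ϕ=+41.2°):
cos h₀ = −tan(+41.2°) tan(+16.400°) = -0.2577, h₀ = 1.8314 rad.
Bracket: h₀ sin ϕ sin δ + cos ϕ cos δ sin h₀ = 1.8314×0.65869×0.28234 + 0.75241×0.95931×0.96624 = 0.340594 + 0.697427 = 1.038021.
Q̄ = (S_0/π) × [bracket] = (2447/π) × 1.038021 = 808.52 W/m².
Ratio Q̄_A / Q̄_B = 416.50 / 808.52 = 0.5151.

Q̄_A / Q̄_B ≈ 0.515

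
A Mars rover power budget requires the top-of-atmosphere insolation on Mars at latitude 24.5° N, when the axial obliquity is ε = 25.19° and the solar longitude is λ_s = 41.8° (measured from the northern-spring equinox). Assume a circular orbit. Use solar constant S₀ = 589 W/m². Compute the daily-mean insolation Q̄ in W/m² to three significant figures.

Solar declination: sin δ = sin ε · sin λ_s = sin 25.19° × sin 41.8° = 0.28369, so δ = +16.481°.
cos H₀ = −tan(+24.5°) tan(+16.481°) = -0.1348, H₀ = 1.7060 rad.
Bracket: H₀ sin φ sin δ + cos φ cos δ sin H₀ = 1.7060×0.41469×0.28369 + 0.90996×0.95892×0.99087 = 0.200700 + 0.864612 = 1.065312.
Q̄ = (S₀/π) × [bracket] = (589/π) × 1.065312 = 199.7 W/m².

Q̄ ≈ 200 W/m²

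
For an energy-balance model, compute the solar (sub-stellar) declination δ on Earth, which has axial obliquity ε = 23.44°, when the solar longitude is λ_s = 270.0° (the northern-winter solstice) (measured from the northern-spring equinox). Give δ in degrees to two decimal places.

sin δ = sin ε · sin λ_s = sin 23.44° × sin 270.0° = -0.397789.
δ = arcsin(-0.397789) = -23.44°.

δ = -23.44°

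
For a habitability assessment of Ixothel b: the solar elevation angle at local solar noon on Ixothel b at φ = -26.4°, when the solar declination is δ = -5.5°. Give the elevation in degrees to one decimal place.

At local noon the hour angle is zero, so the zenith angle equals |φ − δ| = |-26.4° − (-5.500°)| = 20.900°.
Elevation = 90° − 20.900° = 69.1°.

69.1°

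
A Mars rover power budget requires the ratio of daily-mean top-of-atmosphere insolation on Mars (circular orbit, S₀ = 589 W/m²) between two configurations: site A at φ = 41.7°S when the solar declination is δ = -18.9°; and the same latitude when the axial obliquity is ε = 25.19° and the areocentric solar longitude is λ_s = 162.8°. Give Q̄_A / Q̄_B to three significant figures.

— Configuration A (φ=-41.7°):
cos H₀ = −tan(-41.7°) tan(-18.900°) = -0.3050, H₀ = 1.8808 rad.
Bracket: H₀ sin φ sin δ + cos φ cos δ sin H₀ = 1.8808×-0.66523×-0.32392 + 0.74664×0.94609×0.95234 = 0.405277 + 0.672722 = 1.077999.
Q̄ = (S₀/π) × [bracket] = (589/π) × 1.077999 = 202.11 W/m².
— Configuration B (φ=-41.7°):
sin δ = sin 25.19° × sin 162.8° = 0.12586, so δ = +7.230°.
cos H₀ = −tan(-41.7°) tan(+7.230°) = 0.1130, H₀ = 1.4575 rad.
Bracket: H₀ sin φ sin δ + cos φ cos δ sin H₀ = 1.4575×-0.66523×0.12586 + 0.74664×0.99205×0.99359 = -0.122030 + 0.735956 = 0.613926.
Q̄ = (S₀/π) × [bracket] = (589/π) × 0.613926 = 115.10 W/m².
Ratio Q̄_A / Q̄_B = 202.11 / 115.10 = 1.756.

Q̄_A / Q̄_B ≈ 1.76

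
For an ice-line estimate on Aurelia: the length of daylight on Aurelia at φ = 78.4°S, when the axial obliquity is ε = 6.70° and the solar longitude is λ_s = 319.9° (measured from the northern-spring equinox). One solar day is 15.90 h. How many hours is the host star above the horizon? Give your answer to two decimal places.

9.85 h

Solar declination: sin δ = sin ε · sin λ_s = sin 6.70° × sin 319.9° = -0.07515, so δ = -4.310°.
cos H₀ = −tan φ · tan δ = −tan(-78.4°) × tan(-4.310°) = -0.3671, so H₀ = 1.9467 rad = 111.54°.
Daylight = 2H₀/(2π) × 15.90 h = (1.9467/π) × 15.90 = 9.85 h.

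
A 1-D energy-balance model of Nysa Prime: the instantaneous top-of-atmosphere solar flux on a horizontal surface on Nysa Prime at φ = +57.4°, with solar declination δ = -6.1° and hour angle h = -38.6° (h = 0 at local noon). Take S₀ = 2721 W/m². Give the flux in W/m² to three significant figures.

896 W/m²

cos θ_z = sin φ sin δ + cos φ cos δ cos h = -0.089522 + 0.418676 = 0.329154.
Flux = S₀ · cos θ_z = 2721 × 0.329154 = 895.6 W/m².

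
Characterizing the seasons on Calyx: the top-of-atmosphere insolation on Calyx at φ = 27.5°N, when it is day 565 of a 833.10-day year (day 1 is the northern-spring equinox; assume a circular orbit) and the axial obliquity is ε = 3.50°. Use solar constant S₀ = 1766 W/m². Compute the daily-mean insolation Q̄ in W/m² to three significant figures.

Q̄ ≈ 476 W/m²

Solar longitude: λ_s = 360° × (565 − 1)/833.10 = 243.716°.
sin δ = sin 3.50° × sin 243.716° = -0.05474, so δ = -3.138°.
cos H₀ = −tan(+27.5°) tan(-3.138°) = 0.0285, H₀ = 1.5423 rad.
Bracket: H₀ sin φ sin δ + cos φ cos δ sin H₀ = 1.5423×0.46175×-0.05474 + 0.88701×0.99850×0.99959 = -0.038983 + 0.885316 = 0.846333.
Q̄ = (S₀/π) × [bracket] = (1766/π) × 0.846333 = 475.8 W/m².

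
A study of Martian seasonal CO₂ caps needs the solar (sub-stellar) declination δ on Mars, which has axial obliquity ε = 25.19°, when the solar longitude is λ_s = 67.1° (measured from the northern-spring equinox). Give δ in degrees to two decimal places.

sin δ = sin ε · sin λ_s = sin 25.19° × sin 67.1° = 0.392076.
δ = arcsin(0.392076) = +23.08°.

δ = +23.08°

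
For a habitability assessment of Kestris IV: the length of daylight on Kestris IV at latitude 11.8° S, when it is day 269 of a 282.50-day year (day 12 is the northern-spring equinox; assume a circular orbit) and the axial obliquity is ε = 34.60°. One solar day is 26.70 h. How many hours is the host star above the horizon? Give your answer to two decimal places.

Solar longitude: L_s = 360° × (269 − 12)/282.50 = 327.504°.
sin δ = sin 34.60° × sin 327.504° = -0.30507, so δ = -17.762°.
cos h₀ = −tan ϕ · tan δ = −tan(-11.8°) × tan(-17.762°) = -0.0669, so h₀ = 1.6378 rad = 93.84°.
Daylight = 2h₀/(2π) × 26.70 h = (1.6378/π) × 26.70 = 13.92 h.

13.92 h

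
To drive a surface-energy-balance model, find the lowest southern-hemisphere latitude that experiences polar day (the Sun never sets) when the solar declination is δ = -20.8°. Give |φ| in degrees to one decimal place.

Polar day requires cos H₀ = −tan φ tan δ ≤ −1, i.e. tan φ tan δ ≥ 1.
The boundary is |tan φ| · |tan δ| = 1, so |φ| = 90° − |δ| = 90° − 20.8° = 69.2° in the southern hemisphere.

|φ| = 69.2°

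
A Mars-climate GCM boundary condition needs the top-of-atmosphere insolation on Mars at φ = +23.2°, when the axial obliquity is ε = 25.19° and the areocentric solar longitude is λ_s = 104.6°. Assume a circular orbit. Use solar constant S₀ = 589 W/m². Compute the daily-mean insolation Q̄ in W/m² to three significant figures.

sin δ = sin 25.19° × sin 104.6° = 0.41188, so δ = +24.323°.
cos H₀ = −tan(+23.2°) tan(+24.323°) = -0.1937, H₀ = 1.7658 rad.
Bracket: H₀ sin φ sin δ + cos φ cos δ sin H₀ = 1.7658×0.39394×0.41188 + 0.91914×0.91124×0.98106 = 0.286512 + 0.821694 = 1.108206.
Q̄ = (S₀/π) × [bracket] = (589/π) × 1.108206 = 207.8 W/m².

Q̄ ≈ 208 W/m²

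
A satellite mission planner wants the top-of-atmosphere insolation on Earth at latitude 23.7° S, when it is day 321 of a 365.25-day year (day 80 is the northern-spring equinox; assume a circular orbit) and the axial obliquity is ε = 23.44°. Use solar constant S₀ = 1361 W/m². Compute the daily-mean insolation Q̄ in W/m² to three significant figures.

Q̄ ≈ 470 W/m²

Solar longitude: λ_s = 360° × (321 − 80)/365.25 = 237.536°.
sin δ = sin 23.44° × sin 237.536° = -0.33563, so δ = -19.611°.
cos H₀ = −tan(-23.7°) tan(-19.611°) = -0.1564, H₀ = 1.7278 rad.
Bracket: H₀ sin φ sin δ + cos φ cos δ sin H₀ = 1.7278×-0.40195×-0.33563 + 0.91566×0.94200×0.98769 = 0.233091 + 0.851934 = 1.085025.
Q̄ = (S₀/π) × [bracket] = (1361/π) × 1.085025 = 470.1 W/m².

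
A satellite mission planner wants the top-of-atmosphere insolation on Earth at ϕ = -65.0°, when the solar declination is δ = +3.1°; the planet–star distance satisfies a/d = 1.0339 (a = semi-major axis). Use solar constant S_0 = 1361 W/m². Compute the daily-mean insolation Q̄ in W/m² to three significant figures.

Q̄ ≈ 161 W/m²

cos h₀ = −tan(-65.0°) tan(+3.100°) = 0.1161, h₀ = 1.4544 rad.
Bracket: h₀ sin ϕ sin δ + cos ϕ cos δ sin h₀ = 1.4544×-0.90631×0.05408 + 0.42262×0.99854×0.99323 = -0.071285 + 0.419146 = 0.347861.
Inverse-square distance factor (a/d)² = 1.0339² = 1.068949.
Q̄ = (S_0/π) × 1.068949 × [bracket] = (1361/π) × 1.068949 × 0.347861 = 161.1 W/m².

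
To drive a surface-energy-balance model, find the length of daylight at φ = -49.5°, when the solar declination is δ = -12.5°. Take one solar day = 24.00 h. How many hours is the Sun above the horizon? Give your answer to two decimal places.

14.01 h

cos H₀ = −tan φ · tan δ = −tan(-49.5°) × tan(-12.500°) = -0.2596, so H₀ = 1.8334 rad = 105.04°.
Daylight = 2H₀/(2π) × 24.00 h = (1.8334/π) × 24.00 = 14.01 h.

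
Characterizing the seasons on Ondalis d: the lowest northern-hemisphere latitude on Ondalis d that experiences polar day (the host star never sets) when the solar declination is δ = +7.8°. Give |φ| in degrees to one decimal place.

|φ| = 82.2°

Polar day requires cos H₀ = −tan φ tan δ ≤ −1, i.e. tan φ tan δ ≥ 1.
The boundary is |tan φ| · |tan δ| = 1, so |φ| = 90° − |δ| = 90° − 7.8° = 82.2° in the northern hemisphere.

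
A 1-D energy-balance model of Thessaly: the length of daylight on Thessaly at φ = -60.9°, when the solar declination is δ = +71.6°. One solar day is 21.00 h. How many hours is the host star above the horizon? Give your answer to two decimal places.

0.00 h

cos H₀ = −tan φ · tan δ = 5.4009 ≥ 1, so the host star never rises (polar night) and H₀ = 0.
Daylight = 2H₀/(2π) × 21.00 h = (0.0000/π) × 21.00 = 0.00 h.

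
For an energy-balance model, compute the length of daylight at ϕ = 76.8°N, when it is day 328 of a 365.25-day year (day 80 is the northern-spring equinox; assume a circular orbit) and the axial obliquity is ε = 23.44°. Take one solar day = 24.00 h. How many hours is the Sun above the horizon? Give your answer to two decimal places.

0.00 h

Solar longitude: L_s = 360° × (328 − 80)/365.25 = 244.435°.
sin δ = sin 23.44° × sin 244.435° = -0.35884, so δ = -21.029°.
cos h₀ = −tan ϕ · tan δ = 1.6391 ≥ 1, so the Sun never rises (polar night) and h₀ = 0.
Daylight = 2h₀/(2π) × 24.00 h = (0.0000/π) × 24.00 = 0.00 h.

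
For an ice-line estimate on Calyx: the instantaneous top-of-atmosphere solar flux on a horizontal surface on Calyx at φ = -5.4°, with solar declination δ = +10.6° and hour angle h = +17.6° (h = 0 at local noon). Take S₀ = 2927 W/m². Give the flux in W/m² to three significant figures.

2.68e+03 W/m²

cos θ_z = sin φ sin δ + cos φ cos δ cos h = -0.017311 + 0.932767 = 0.915456.
Flux = S₀ · cos θ_z = 2927 × 0.915456 = 2680 W/m².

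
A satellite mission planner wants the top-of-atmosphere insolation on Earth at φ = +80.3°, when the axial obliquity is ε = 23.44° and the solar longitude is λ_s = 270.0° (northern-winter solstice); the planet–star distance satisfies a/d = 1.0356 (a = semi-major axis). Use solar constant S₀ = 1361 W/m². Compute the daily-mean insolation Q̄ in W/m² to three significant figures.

Q̄ ≈ 0.00 W/m²

Solar declination: sin δ = sin ε · sin λ_s = sin 23.44° × sin 270.0° = -0.39779, so δ = -23.440°.
cos H₀ = −tan(+80.3°) tan(-23.440°) = 2.5365 ≥ 1 ⇒ polar night, H₀ = 0 and Q̄ = 0.
Inverse-square distance factor (a/d)² = 1.0356² = 1.072467.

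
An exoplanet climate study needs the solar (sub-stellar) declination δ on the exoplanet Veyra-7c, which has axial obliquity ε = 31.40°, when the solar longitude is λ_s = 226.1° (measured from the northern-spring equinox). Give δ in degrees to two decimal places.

sin δ = sin ε · sin λ_s = sin 31.40° × sin 226.1° = -0.375414.
δ = arcsin(-0.375414) = -22.05°.

δ = -22.05°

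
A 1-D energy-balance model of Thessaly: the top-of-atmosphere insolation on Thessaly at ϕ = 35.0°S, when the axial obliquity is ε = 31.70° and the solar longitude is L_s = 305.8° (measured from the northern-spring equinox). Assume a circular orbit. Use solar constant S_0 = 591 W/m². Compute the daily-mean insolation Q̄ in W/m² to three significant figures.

Q̄ ≈ 219 W/m²

Solar declination: sin δ = sin ε · sin L_s = sin 31.70° × sin 305.8° = -0.42619, so δ = -25.226°.
cos h₀ = −tan(-35.0°) tan(-25.226°) = -0.3299, h₀ = 1.9070 rad.
Bracket: h₀ sin ϕ sin δ + cos ϕ cos δ sin h₀ = 1.9070×-0.57358×-0.42619 + 0.81915×0.90463×0.94402 = 0.466174 + 0.699545 = 1.165719.
Q̄ = (S_0/π) × [bracket] = (591/π) × 1.165719 = 219.3 W/m².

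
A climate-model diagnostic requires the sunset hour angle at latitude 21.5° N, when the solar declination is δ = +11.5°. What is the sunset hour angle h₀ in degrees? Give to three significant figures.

h₀ = 94.6°

cos h₀ = −tan ϕ · tan δ = −tan(+21.5°) × tan(+11.500°) = -0.0801, so h₀ = 1.6510 rad = 94.60°.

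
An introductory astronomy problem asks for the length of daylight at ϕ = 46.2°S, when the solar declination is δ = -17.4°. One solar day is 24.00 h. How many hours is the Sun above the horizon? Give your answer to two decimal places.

14.54 h

cos h₀ = −tan ϕ · tan δ = −tan(-46.2°) × tan(-17.400°) = -0.3268, so h₀ = 1.9037 rad = 109.07°.
Daylight = 2h₀/(2π) × 24.00 h = (1.9037/π) × 24.00 = 14.54 h.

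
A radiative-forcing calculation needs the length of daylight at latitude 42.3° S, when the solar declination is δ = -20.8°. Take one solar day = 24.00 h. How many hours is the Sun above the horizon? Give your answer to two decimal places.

14.70 h

cos H₀ = −tan φ · tan δ = −tan(-42.3°) × tan(-20.800°) = -0.3456, so H₀ = 1.9237 rad = 110.22°.
Daylight = 2H₀/(2π) × 24.00 h = (1.9237/π) × 24.00 = 14.70 h.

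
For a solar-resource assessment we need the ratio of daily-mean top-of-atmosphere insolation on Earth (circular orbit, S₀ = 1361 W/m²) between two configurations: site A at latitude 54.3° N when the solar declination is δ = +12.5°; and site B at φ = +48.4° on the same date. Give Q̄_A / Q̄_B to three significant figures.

— Configuration A (φ=+54.3°):
cos H₀ = −tan(+54.3°) tan(+12.500°) = -0.3085, H₀ = 1.8844 rad.
Bracket: H₀ sin φ sin δ + cos φ cos δ sin H₀ = 1.8844×0.81208×0.21644 + 0.58354×0.97630×0.95122 = 0.331215 + 0.541920 = 0.873135.
Q̄ = (S₀/π) × [bracket] = (1361/π) × 0.873135 = 378.26 W/m².
— Configuration B (φ=+48.4°):
cos H₀ = −tan(+48.4°) tan(+12.500°) = -0.2497, H₀ = 1.8232 rad.
Bracket: H₀ sin φ sin δ + cos φ cos δ sin H₀ = 1.8232×0.74780×0.21644 + 0.66393×0.97630×0.96832 = 0.295092 + 0.627660 = 0.922752.
Q̄ = (S₀/π) × [bracket] = (1361/π) × 0.922752 = 399.75 W/m².
Ratio Q̄_A / Q̄_B = 378.26 / 399.75 = 0.9462.

Q̄_A / Q̄_B ≈ 0.946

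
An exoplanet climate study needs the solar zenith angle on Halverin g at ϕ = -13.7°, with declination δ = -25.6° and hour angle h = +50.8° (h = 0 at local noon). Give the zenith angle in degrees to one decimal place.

θ_z = 49.0°

cos θ_z = sin ϕ sin δ + cos ϕ cos δ cos h = 0.102334 + 0.553768 = 0.656102.
θ_z = arccos(0.656102) = 49.0°.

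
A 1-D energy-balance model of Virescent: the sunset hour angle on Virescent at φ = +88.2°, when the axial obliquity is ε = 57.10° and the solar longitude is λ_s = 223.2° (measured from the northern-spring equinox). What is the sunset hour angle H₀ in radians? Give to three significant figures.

Solar declination: sin δ = sin ε · sin λ_s = sin 57.10° × sin 223.2° = -0.57476, so δ = -35.083°.
cos H₀ = −tan φ · tan δ = 22.3495 ≥ 1, so the host star never rises (polar night) and H₀ = 0.

H₀ = 0.00 rad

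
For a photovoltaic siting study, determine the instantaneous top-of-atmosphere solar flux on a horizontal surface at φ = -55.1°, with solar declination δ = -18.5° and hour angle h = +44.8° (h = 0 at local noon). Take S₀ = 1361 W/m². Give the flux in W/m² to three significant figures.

878 W/m²

cos θ_z = sin φ sin δ + cos φ cos δ cos h = 0.260238 + 0.384999 = 0.645237.
Flux = S₀ · cos θ_z = 1361 × 0.645237 = 878.2 W/m².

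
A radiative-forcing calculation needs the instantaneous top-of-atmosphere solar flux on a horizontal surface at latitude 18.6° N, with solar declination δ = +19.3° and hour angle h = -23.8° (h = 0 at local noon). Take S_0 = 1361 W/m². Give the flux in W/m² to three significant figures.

cos θ_z = sin ϕ sin δ + cos ϕ cos δ cos h = 0.105421 + 0.818436 = 0.923857.
Flux = S_0 · cos θ_z = 1361 × 0.923857 = 1257 W/m².

1.26e+03 W/m²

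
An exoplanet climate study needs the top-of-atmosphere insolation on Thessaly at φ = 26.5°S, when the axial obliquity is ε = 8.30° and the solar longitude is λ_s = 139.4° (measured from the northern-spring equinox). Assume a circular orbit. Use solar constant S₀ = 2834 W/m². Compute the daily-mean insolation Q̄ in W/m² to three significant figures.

Solar declination: sin δ = sin ε · sin λ_s = sin 8.30° × sin 139.4° = 0.09394, so δ = +5.391°.
cos H₀ = −tan(-26.5°) tan(+5.391°) = 0.0470, H₀ = 1.5237 rad.
Bracket: H₀ sin φ sin δ + cos φ cos δ sin H₀ = 1.5237×-0.44620×0.09394 + 0.89493×0.99558×0.99889 = -0.063867 + 0.889985 = 0.826118.
Q̄ = (S₀/π) × [bracket] = (2834/π) × 0.826118 = 745.2 W/m².

Q̄ ≈ 745 W/m²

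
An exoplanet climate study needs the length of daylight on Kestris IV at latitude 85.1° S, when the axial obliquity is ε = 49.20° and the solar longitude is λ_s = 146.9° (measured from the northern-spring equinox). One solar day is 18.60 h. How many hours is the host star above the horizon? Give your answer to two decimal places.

Solar declination: sin δ = sin ε · sin λ_s = sin 49.20° × sin 146.9° = 0.41340, so δ = +24.418°.
cos H₀ = −tan φ · tan δ = 5.2958 ≥ 1, so the host star never rises (polar night) and H₀ = 0.
Daylight = 2H₀/(2π) × 18.60 h = (0.0000/π) × 18.60 = 0.00 h.

0.00 h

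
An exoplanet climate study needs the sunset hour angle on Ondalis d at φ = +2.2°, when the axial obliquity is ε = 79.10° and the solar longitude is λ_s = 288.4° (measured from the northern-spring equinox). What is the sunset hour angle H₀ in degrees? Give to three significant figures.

Solar declination: sin δ = sin ε · sin λ_s = sin 79.10° × sin 288.4° = -0.93176, so δ = -68.710°.
cos H₀ = −tan φ · tan δ = −tan(+2.2°) × tan(-68.710°) = 0.0986, so H₀ = 1.4721 rad = 84.34°.

H₀ = 84.3°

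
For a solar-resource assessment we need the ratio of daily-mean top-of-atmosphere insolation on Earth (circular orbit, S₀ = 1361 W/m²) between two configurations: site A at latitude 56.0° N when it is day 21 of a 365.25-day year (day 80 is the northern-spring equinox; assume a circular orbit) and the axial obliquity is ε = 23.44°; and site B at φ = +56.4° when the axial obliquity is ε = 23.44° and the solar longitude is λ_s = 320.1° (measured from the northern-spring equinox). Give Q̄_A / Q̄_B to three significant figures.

— Configuration A (φ=+56.0°):
Solar longitude: λ_s = 360° × (21 − 80)/365.25 = -58.152°, i.e. -58.152° + 360° = 301.848°.
sin δ = sin 23.44° × sin 301.848° = -0.33790, so δ = -19.749°.
cos H₀ = −tan(+56.0°) tan(-19.749°) = 0.5323, H₀ = 1.0095 rad.
Bracket: H₀ sin φ sin δ + cos φ cos δ sin H₀ = 1.0095×0.82904×-0.33790 + 0.55919×0.94118×0.84658 = -0.282794 + 0.445554 = 0.162760.
Q̄ = (S₀/π) × [bracket] = (1361/π) × 0.162760 = 70.511 W/m².
— Configuration B (φ=+56.4°):
Solar declination: sin δ = sin ε · sin λ_s = sin 23.44° × sin 320.1° = -0.25516, so δ = -14.783°.
cos H₀ = −tan(+56.4°) tan(-14.783°) = 0.3972, H₀ = 1.1623 rad.
Bracket: H₀ sin φ sin δ + cos φ cos δ sin H₀ = 1.1623×0.83292×-0.25516 + 0.55339×0.96690×0.91773 = -0.247021 + 0.491052 = 0.244031.
Q̄ = (S₀/π) × [bracket] = (1361/π) × 0.244031 = 105.72 W/m².
Ratio Q̄_A / Q̄_B = 70.511 / 105.72 = 0.6670.

Q̄_A / Q̄_B ≈ 0.667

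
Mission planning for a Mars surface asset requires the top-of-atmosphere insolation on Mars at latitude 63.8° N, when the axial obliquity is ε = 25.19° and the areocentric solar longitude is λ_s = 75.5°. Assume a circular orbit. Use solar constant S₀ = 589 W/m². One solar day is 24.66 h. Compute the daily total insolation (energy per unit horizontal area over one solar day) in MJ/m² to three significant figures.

19.5 MJ/m²

sin δ = sin 25.19° × sin 75.5° = 0.41206, so δ = +24.335°.
cos H₀ = −tan(+63.8°) tan(+24.335°) = -0.9191, H₀ = 2.7365 rad.
Bracket: H₀ sin φ sin δ + cos φ cos δ sin H₀ = 2.7365×0.89726×0.41206 + 0.44151×0.91115×0.39407 = 1.011752 + 0.158527 = 1.170279.
Q̄ = (S₀/π) × [bracket] = (589/π) × 1.170279 = 219.41 W/m².
Daily total = Q̄ × 24.66 h × 3600 s/h = 219.41 × 24.66 × 3600 / 10⁶ = 19.48 MJ/m².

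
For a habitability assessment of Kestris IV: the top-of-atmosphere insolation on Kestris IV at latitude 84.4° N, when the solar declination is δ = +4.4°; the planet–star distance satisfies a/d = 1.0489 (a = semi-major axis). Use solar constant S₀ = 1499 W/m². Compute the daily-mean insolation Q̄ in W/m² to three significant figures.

Q̄ ≈ 131 W/m²

cos H₀ = −tan(+84.4°) tan(+4.400°) = -0.7848, H₀ = 2.4731 rad.
Bracket: H₀ sin φ sin δ + cos φ cos δ sin H₀ = 2.4731×0.99523×0.07672 + 0.09758×0.99705×0.61981 = 0.188831 + 0.060303 = 0.249134.
Inverse-square distance factor (a/d)² = 1.0489² = 1.100191.
Q̄ = (S₀/π) × 1.100191 × [bracket] = (1499/π) × 1.100191 × 0.249134 = 130.8 W/m².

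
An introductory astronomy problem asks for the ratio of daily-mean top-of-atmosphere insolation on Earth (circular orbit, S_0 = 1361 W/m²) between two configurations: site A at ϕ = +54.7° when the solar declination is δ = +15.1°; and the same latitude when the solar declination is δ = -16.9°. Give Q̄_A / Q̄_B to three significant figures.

— Configuration A (ϕ=+54.7°):
cos h₀ = −tan(+54.7°) tan(+15.100°) = -0.3811, h₀ = 1.9618 rad.
Bracket: h₀ sin ϕ sin δ + cos ϕ cos δ sin h₀ = 1.9618×0.81614×0.26050 + 0.57786×0.96547×0.92454 = 0.417087 + 0.515807 = 0.932894.
Q̄ = (S_0/π) × [bracket] = (1361/π) × 0.932894 = 404.15 W/m².
— Configuration B (ϕ=+54.7°):
cos h₀ = −tan(+54.7°) tan(-16.900°) = 0.4291, h₀ = 1.1273 rad.
Bracket: h₀ sin ϕ sin δ + cos ϕ cos δ sin h₀ = 1.1273×0.81614×-0.29070 + 0.57786×0.95681×0.90325 = -0.267454 + 0.499409 = 0.231955.
Q̄ = (S_0/π) × [bracket] = (1361/π) × 0.231955 = 100.49 W/m².
Ratio Q̄_A / Q̄_B = 404.15 / 100.49 = 4.022.

Q̄_A / Q̄_B ≈ 4.02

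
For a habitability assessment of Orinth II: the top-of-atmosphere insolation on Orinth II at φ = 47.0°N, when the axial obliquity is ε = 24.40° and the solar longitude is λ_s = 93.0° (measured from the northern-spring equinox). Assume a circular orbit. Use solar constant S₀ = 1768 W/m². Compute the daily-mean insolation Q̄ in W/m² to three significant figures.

Solar declination: sin δ = sin ε · sin λ_s = sin 24.40° × sin 93.0° = 0.41254, so δ = +24.364°.
cos H₀ = −tan(+47.0°) tan(+24.364°) = -0.4856, H₀ = 2.0779 rad.
Bracket: H₀ sin φ sin δ + cos φ cos δ sin H₀ = 2.0779×0.73135×0.41254 + 0.68200×0.91094×0.87416 = 0.626926 + 0.543082 = 1.170008.
Q̄ = (S₀/π) × [bracket] = (1768/π) × 1.170008 = 658.4 W/m².

Q̄ ≈ 658 W/m²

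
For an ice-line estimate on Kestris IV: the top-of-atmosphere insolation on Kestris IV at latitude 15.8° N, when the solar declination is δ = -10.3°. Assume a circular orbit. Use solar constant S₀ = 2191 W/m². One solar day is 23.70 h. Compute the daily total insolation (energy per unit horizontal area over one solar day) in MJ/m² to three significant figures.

51.9 MJ/m²

cos H₀ = −tan(+15.8°) tan(-10.300°) = 0.0514, H₀ = 1.5193 rad.
Bracket: H₀ sin φ sin δ + cos φ cos δ sin H₀ = 1.5193×0.27228×-0.17880 + 0.96222×0.98389×0.99868 = -0.073965 + 0.945469 = 0.871504.
Q̄ = (S₀/π) × [bracket] = (2191/π) × 0.871504 = 607.80 W/m².
Daily total = Q̄ × 23.70 h × 3600 s/h = 607.80 × 23.70 × 3600 / 10⁶ = 51.86 MJ/m².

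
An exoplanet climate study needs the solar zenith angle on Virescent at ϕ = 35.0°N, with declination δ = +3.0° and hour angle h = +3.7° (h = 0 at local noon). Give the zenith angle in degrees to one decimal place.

cos θ_z = sin ϕ sin δ + cos ϕ cos δ cos h = 0.030019 + 0.816324 = 0.846343.
θ_z = arccos(0.846343) = 32.2°.

θ_z = 32.2°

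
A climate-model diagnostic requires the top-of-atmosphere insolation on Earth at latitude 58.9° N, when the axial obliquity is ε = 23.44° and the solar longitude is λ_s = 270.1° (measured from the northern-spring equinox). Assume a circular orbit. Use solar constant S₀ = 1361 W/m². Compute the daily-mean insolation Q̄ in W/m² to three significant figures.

Solar declination: sin δ = sin ε · sin λ_s = sin 23.44° × sin 270.1° = -0.39779, so δ = -23.440°.
cos H₀ = −tan(+58.9°) tan(-23.440°) = 0.7187, H₀ = 0.7688 rad.
Bracket: H₀ sin φ sin δ + cos φ cos δ sin H₀ = 0.7688×0.85627×-0.39779 + 0.51653×0.91748×0.69529 = -0.261865 + 0.329502 = 0.067637.
Q̄ = (S₀/π) × [bracket] = (1361/π) × 0.067637 = 29.30 W/m².

Q̄ ≈ 29.3 W/m²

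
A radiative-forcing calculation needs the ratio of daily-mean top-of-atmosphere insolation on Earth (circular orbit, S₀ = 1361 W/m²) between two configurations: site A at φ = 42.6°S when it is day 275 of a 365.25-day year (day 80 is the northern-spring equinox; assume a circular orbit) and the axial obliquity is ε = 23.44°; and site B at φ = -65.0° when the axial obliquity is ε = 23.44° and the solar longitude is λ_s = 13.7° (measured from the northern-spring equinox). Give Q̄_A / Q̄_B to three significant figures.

— Configuration A (φ=-42.6°):
Solar longitude: λ_s = 360° × (275 − 80)/365.25 = 192.197°.
sin δ = sin 23.44° × sin 192.197° = -0.08404, so δ = -4.821°.
cos H₀ = −tan(-42.6°) tan(-4.821°) = -0.0776, H₀ = 1.6484 rad.
Bracket: H₀ sin φ sin δ + cos φ cos δ sin H₀ = 1.6484×-0.67688×-0.08404 + 0.73610×0.99646×0.99699 = 0.093769 + 0.731286 = 0.825055.
Q̄ = (S₀/π) × [bracket] = (1361/π) × 0.825055 = 357.43 W/m².
— Configuration B (φ=-65.0°):
Solar declination: sin δ = sin ε · sin λ_s = sin 23.44° × sin 13.7° = 0.09421, so δ = +5.406°.
cos H₀ = −tan(-65.0°) tan(+5.406°) = 0.2029, H₀ = 1.3664 rad.
Bracket: H₀ sin φ sin δ + cos φ cos δ sin H₀ = 1.3664×-0.90631×0.09421 + 0.42262×0.99555×0.97919 = -0.116668 + 0.411984 = 0.295316.
Q̄ = (S₀/π) × [bracket] = (1361/π) × 0.295316 = 127.94 W/m².
Ratio Q̄_A / Q̄_B = 357.43 / 127.94 = 2.794.

Q̄_A / Q̄_B ≈ 2.79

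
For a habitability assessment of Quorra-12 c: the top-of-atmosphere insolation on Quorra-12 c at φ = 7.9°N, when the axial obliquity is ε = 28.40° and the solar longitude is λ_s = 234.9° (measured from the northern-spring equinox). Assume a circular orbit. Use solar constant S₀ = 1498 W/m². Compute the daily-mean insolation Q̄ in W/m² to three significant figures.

Solar declination: sin δ = sin ε · sin λ_s = sin 28.40° × sin 234.9° = -0.38913, so δ = -22.900°.
cos H₀ = −tan(+7.9°) tan(-22.900°) = 0.0586, H₀ = 1.5121 rad.
Bracket: H₀ sin φ sin δ + cos φ cos δ sin H₀ = 1.5121×0.13744×-0.38913 + 0.99051×0.92118×0.99828 = -0.080870 + 0.910869 = 0.829999.
Q̄ = (S₀/π) × [bracket] = (1498/π) × 0.829999 = 395.8 W/m².

Q̄ ≈ 396 W/m²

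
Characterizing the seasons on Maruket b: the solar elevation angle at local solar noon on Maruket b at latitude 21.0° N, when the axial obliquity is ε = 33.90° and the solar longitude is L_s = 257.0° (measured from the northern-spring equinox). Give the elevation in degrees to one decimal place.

36.1°

Solar declination: sin δ = sin ε · sin L_s = sin 33.90° × sin 257.0° = -0.54345, so δ = -32.919°.
At local noon the hour angle is zero, so the zenith angle equals |ϕ − δ| = |+21.0° − (-32.919°)| = 53.919°.
Elevation = 90° − 53.919° = 36.1°.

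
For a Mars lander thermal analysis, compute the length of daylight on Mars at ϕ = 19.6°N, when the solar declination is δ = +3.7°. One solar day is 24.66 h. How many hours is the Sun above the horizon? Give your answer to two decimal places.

cos h₀ = −tan ϕ · tan δ = −tan(+19.6°) × tan(+3.700°) = -0.0230, so h₀ = 1.5938 rad = 91.32°.
Daylight = 2h₀/(2π) × 24.66 h = (1.5938/π) × 24.66 = 12.51 h.

12.51 h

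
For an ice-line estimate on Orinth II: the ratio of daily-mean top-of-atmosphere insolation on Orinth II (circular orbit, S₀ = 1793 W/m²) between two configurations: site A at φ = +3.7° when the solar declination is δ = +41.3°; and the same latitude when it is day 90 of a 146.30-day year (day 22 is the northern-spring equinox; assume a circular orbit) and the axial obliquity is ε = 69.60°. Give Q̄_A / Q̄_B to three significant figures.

— Configuration A (φ=+3.7°):
cos H₀ = −tan(+3.7°) tan(+41.300°) = -0.0568, H₀ = 1.6276 rad.
Bracket: H₀ sin φ sin δ + cos φ cos δ sin H₀ = 1.6276×0.06453×0.66000 + 0.99792×0.75126×0.99838 = 0.069319 + 0.748483 = 0.817802.
Q̄ = (S₀/π) × [bracket] = (1793/π) × 0.817802 = 466.74 W/m².
— Configuration B (φ=+3.7°):
Solar longitude: λ_s = 360° × (90 − 22)/146.30 = 167.327°.
sin δ = sin 69.60° × sin 167.327° = 0.20562, so δ = +11.866°.
cos H₀ = −tan(+3.7°) tan(+11.866°) = -0.0136, H₀ = 1.5844 rad.
Bracket: H₀ sin φ sin δ + cos φ cos δ sin H₀ = 1.5844×0.06453×0.20562 + 0.99792×0.97863×0.99991 = 0.021023 + 0.976507 = 0.997530.
Q̄ = (S₀/π) × [bracket] = (1793/π) × 0.997530 = 569.32 W/m².
Ratio Q̄_A / Q̄_B = 466.74 / 569.32 = 0.8198.

Q̄_A / Q̄_B ≈ 0.820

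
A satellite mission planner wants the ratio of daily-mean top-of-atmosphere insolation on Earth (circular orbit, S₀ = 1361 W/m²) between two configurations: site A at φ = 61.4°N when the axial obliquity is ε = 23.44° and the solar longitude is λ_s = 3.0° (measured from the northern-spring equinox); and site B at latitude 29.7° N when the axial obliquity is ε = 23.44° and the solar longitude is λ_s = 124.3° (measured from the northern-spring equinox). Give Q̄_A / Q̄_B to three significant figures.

Q̄_A / Q̄_B ≈ 0.465

— Configuration A (φ=+61.4°):
Solar declination: sin δ = sin ε · sin λ_s = sin 23.44° × sin 3.0° = 0.02082, so δ = +1.193°.
cos H₀ = −tan(+61.4°) tan(+1.193°) = -0.0382, H₀ = 1.6090 rad.
Bracket: H₀ sin φ sin δ + cos φ cos δ sin H₀ = 1.6090×0.87798×0.02082 + 0.47869×0.99978×0.99927 = 0.029412 + 0.478235 = 0.507647.
Q̄ = (S₀/π) × [bracket] = (1361/π) × 0.507647 = 219.92 W/m².
— Configuration B (φ=+29.7°):
Solar declination: sin δ = sin ε · sin λ_s = sin 23.44° × sin 124.3° = 0.32861, so δ = +19.185°.
cos H₀ = −tan(+29.7°) tan(+19.185°) = -0.1985, H₀ = 1.7706 rad.
Bracket: H₀ sin φ sin δ + cos φ cos δ sin H₀ = 1.7706×0.49546×0.32861 + 0.86863×0.94446×0.98011 = 0.288277 + 0.804069 = 1.092346.
Q̄ = (S₀/π) × [bracket] = (1361/π) × 1.092346 = 473.23 W/m².
Ratio Q̄_A / Q̄_B = 219.92 / 473.23 = 0.4647.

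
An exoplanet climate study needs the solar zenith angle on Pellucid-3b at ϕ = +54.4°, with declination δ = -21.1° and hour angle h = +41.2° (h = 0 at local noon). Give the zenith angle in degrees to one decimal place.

θ_z = 83.3°

cos θ_z = sin ϕ sin δ + cos ϕ cos δ cos h = -0.292714 + 0.408632 = 0.115918.
θ_z = arccos(0.115918) = 83.3°.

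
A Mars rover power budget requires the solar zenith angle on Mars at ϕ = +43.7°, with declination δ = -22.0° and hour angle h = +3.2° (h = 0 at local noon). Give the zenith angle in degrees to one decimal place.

θ_z = 65.8°

cos θ_z = sin ϕ sin δ + cos ϕ cos δ cos h = -0.258809 + 0.669278 = 0.410469.
θ_z = arccos(0.410469) = 65.8°.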